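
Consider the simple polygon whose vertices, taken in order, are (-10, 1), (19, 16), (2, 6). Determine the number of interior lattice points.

By the shoelace formula, twice the signed area is |((-10)·16 − 19·1) + (19·6 − 2·16) + (2·1 − (-10)·6)| = 35, so the area is 17.5.
Summing gcd(|Δx|,|Δy|) over the edges gives the boundary count: gcd(29,15) + gcd(17,10) + gcd(12,5) = 1+1+1 = 3.
By Pick's theorem A = I + B/2 − 1, so I = 17.5 − 3/2 + 1 = 17.

17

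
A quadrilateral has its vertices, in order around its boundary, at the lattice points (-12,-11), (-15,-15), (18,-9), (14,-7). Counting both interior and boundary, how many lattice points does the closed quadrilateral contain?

By the shoelace formula, twice the signed area is |((-12)·(-15) − (-15)·(-11)) + ((-15)·(-9) − 18·(-15)) + (18·(-7) − 14·(-9)) + (14·(-11) − (-12)·(-7))| = 182, so the area is 91.
The number of boundary lattice points is Σ gcd(|Δx|,|Δy|) = gcd(3,4) + gcd(33,6) + gcd(4,2) + gcd(26,4) = 1+3+2+2 = 8.
Pick's theorem gives I = A − B/2 + 1 = 91 − 8/2 + 1 = 88, so the closed region contains I + B = 88 + 8 = 96 lattice points.

96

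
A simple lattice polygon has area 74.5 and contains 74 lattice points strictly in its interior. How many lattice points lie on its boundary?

3

Pick's theorem gives A = I + B/2 − 1, so B = 2(A − I + 1) = 2(74.5 − 74 + 1) = 3.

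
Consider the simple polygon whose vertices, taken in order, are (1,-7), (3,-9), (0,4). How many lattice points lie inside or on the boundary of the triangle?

By the shoelace formula, twice the signed area is |[1·(-9) − 3·(-7)] + [3·4 − 0·(-9)] + [0·(-7) − 1·4]| = 20, so the area is 10.
The number of boundary lattice points is Σ gcd(|Δx|,|Δy|) = gcd(2,2) + gcd(3,13) + gcd(1,11) = 2+1+1 = 4.
Pick's theorem gives I = A − B/2 + 1 = 10 − 4/2 + 1 = 9, so the closed region contains I + B = 9 + 4 = 13 lattice points.

13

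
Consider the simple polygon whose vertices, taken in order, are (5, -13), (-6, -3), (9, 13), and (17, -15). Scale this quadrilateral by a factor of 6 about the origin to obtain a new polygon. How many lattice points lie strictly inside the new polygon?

11605

The shoelace formula gives twice the area as |(5·(-3) − (-6)·(-13)) + ((-6)·13 − 9·(-3)) + (9·(-15) − 17·13) + (17·(-13) − 5·(-15))| = 646, so the area is 323.
Summing gcd(|Δx|,|Δy|) over the edges gives the boundary count: gcd(11,10) + gcd(15,16) + gcd(8,28) + gcd(12,2) = 1+1+4+2 = 8.
Scaling by 6 multiplies the area by 6² = 36 (so the new area is 11628) and multiplies the boundary lattice-point count by 6, giving 48.
By Pick's theorem, the interior count of the dilated polygon is 11628 − 48/2 + 1 = 11605.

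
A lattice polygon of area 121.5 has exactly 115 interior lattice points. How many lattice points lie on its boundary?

15

Pick's theorem gives A = I + B/2 − 1, so B = 2(A − I + 1) = 2(121.5 − 115 + 1) = 15.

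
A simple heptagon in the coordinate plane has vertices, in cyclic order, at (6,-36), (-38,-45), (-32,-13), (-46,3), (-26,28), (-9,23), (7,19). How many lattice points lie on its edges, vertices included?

The number of boundary lattice points is Σ gcd(|Δx|,|Δy|) = gcd(44,9) + gcd(6,32) + gcd(14,16) + gcd(20,25) + gcd(17,5) + gcd(16,4) + gcd(1,55) = 1+2+2+5+1+4+1 = 16.

16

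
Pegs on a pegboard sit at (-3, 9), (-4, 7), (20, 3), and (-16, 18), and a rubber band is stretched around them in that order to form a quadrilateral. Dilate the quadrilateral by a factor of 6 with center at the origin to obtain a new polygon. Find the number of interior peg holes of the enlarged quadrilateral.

3232

Using the shoelace formula, 2A = |((-3)·7 − (-4)·9) + ((-4)·3 − 20·7) + (20·18 − (-16)·3) + ((-16)·9 − (-3)·18)| = 181, so the area is 181/2.
Along each edge there are gcd(|Δx|,|Δy|)+1 lattice points, so counting each shared vertex once the boundary has gcd(1,2) + gcd(24,4) + gcd(36,15) + gcd(13,9) = 1+4+3+1 = 9.
Scaling by 6 multiplies the area by 6² = 36 (so the new area is 3258) and multiplies the boundary lattice-point count by 6, giving 54.
By Pick's theorem, the interior count of the dilated polygon is 3258 − 54/2 + 1 = 3232.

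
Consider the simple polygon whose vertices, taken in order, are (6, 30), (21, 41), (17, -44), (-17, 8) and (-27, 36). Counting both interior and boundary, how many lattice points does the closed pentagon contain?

2025

The shoelace formula gives twice the area as |(6·41 − 21·30) + (21·(-44) − 17·41) + (17·8 − (-17)·(-44)) + ((-17)·36 − (-27)·8) + ((-27)·30 − 6·36)| = 4039, so the area is 2019.5.
Along each edge there are gcd(|Δx|,|Δy|)+1 lattice points, so counting each shared vertex once the boundary has gcd(15,11) + gcd(4,85) + gcd(34,52) + gcd(10,28) + gcd(33,6) = 1+1+2+2+3 = 9.
Pick's theorem gives I = A − B/2 + 1 = 2019.5 − 9/2 + 1 = 2016, so the closed region contains I + B = 2016 + 9 = 2025 lattice points.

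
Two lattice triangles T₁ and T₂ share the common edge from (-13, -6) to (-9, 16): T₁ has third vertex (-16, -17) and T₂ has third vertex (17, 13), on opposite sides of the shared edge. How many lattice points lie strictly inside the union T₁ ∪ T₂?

302

The union is the simple quadrilateral with vertices (-13, -6), (-16, -17), (-9, 16), (17, 13) in order.
Using the shoelace formula, 2A = |[(-13)·(-17) − (-16)·(-6)] + [(-16)·16 − (-9)·(-17)] + [(-9)·13 − 17·16] + [17·(-6) − (-13)·13]| = 606, so the area is 303.
The number of boundary lattice points is Σ gcd(|Δx|,|Δy|) = gcd(3,11) + gcd(7,33) + gcd(26,3) + gcd(30,19) = 1+1+1+1 = 4.
By Pick's theorem I = A − B/2 + 1 = 303 − 4/2 + 1 = 302.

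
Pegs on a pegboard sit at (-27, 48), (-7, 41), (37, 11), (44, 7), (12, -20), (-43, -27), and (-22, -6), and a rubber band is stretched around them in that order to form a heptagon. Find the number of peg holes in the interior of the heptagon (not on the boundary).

3133

The shoelace formula gives twice the area as |((-27)·41 − (-7)·48) + ((-7)·11 − 37·41) + (37·7 − 44·11) + (44·(-20) − 12·7) + (12·(-27) − (-43)·(-20)) + ((-43)·(-6) − (-22)·(-27)) + ((-22)·48 − (-27)·(-6))| = 6292, so the area is 3146.
The number of boundary lattice points is Σ gcd(|Δx|,|Δy|) = gcd(20,7) + gcd(44,30) + gcd(7,4) + gcd(32,27) + gcd(55,7) + gcd(21,21) + gcd(5,54) = 1+2+1+1+1+21+1 = 28.
Pick's theorem gives I = A − B/2 + 1 = 3146 − 28/2 + 1 = 3133.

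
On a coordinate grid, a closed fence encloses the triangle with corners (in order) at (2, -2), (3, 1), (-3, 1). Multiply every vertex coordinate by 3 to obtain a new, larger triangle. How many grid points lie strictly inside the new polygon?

By the shoelace formula, twice the signed area is |[2·1 − 3·(-2)] + [3·1 − (-3)·1] + [(-3)·(-2) − 2·1]| = 18, so the area is 9.
Along each edge there are gcd(|Δx|,|Δy|)+1 lattice points, so counting each shared vertex once the boundary has gcd(1,3) + gcd(6,0) + gcd(5,3) = 1+6+1 = 8.
Scaling by 3 multiplies the area by 3² = 9 (so the new area is 81) and multiplies the boundary lattice-point count by 3, giving 24.
By Pick's theorem, the interior count of the dilated polygon is 81 − 24/2 + 1 = 70.

70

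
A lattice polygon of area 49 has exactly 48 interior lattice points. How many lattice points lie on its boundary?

4

Pick's theorem gives A = I + B/2 − 1, so B = 2(A − I + 1) = 2(49 − 48 + 1) = 4.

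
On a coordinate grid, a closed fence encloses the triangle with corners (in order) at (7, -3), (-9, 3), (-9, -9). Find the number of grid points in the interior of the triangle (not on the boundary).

The shoelace formula gives twice the area as |[7·3 − (-9)·(-3)] + [(-9)·(-9) − (-9)·3] + [(-9)·(-3) − 7·(-9)]| = 192, so the area is 96.
Along each edge there are gcd(|Δx|,|Δy|)+1 lattice points, so counting each shared vertex once the boundary has gcd(16,6) + gcd(0,12) + gcd(16,6) = 2+12+2 = 16.
Pick's theorem gives I = A − B/2 + 1 = 96 − 16/2 + 1 = 89.

89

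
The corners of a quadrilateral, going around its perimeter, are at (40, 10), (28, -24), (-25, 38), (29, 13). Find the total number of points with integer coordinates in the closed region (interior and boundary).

The shoelace formula gives twice the area as |[40·(-24) − 28·10] + [28·38 − (-25)·(-24)] + [(-25)·13 − 29·38] + [29·10 − 40·13]| = 2433, so the area is 2433/2.
Along each edge there are gcd(|Δx|,|Δy|)+1 lattice points, so counting each shared vertex once the boundary has gcd(12,34) + gcd(53,62) + gcd(54,25) + gcd(11,3) = 2+1+1+1 = 5.
Pick's theorem gives I = A − B/2 + 1 = 2433/2 − 5/2 + 1 = 1215, so the closed region contains I + B = 1215 + 5 = 1220 lattice points.

1220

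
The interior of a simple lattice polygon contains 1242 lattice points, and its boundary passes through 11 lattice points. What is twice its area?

2493

By Pick's theorem, A = I + B/2 − 1 = 1242 + 11/2 − 1 = 2493/2.
Hence 2A = 2493.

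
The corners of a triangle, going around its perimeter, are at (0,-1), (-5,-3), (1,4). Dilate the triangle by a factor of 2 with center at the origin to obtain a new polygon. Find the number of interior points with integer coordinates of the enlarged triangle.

44

Using the shoelace formula, 2A = |(0·(-3) − (-5)·(-1)) + ((-5)·4 − 1·(-3)) + (1·(-1) − 0·4)| = 23, so the area is 11.5.
Summing gcd(|Δx|,|Δy|) over the edges gives the boundary count: gcd(5,2) + gcd(6,7) + gcd(1,5) = 1+1+1 = 3.
Scaling by 2 multiplies the area by 2² = 4 (so the new area is 46) and multiplies the boundary lattice-point count by 2, giving 6.
By Pick's theorem, the interior count of the dilated polygon is 46 − 6/2 + 1 = 44.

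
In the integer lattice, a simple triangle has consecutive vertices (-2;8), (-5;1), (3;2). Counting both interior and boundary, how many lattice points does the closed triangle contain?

29

By the shoelace formula, twice the signed area is |[(-2)·1 − (-5)·8] + [(-5)·2 − 3·1] + [3·8 − (-2)·2]| = 53, so the area is 53/2.
Along each edge there are gcd(|Δx|,|Δy|)+1 lattice points, so counting each shared vertex once the boundary has gcd(3,7) + gcd(8,1) + gcd(5,6) = 1+1+1 = 3.
Pick's theorem gives I = A − B/2 + 1 = 53/2 − 3/2 + 1 = 26, so the closed region contains I + B = 26 + 3 = 29 lattice points.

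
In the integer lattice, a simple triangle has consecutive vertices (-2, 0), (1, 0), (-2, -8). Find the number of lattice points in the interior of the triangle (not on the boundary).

The shoelace formula gives twice the area as |[(-2)·0 − 1·0] + [1·(-8) − (-2)·0] + [(-2)·0 − (-2)·(-8)]| = 24, so the area is 12.
Along each edge there are gcd(|Δx|,|Δy|)+1 lattice points, so counting each shared vertex once the boundary has gcd(3,0) + gcd(3,8) + gcd(0,8) = 3+1+8 = 12.
By Pick's theorem A = I + B/2 − 1, so I = 12 − 12/2 + 1 = 7.

7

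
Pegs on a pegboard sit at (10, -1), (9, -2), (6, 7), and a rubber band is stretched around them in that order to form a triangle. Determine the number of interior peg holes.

3

By the shoelace formula, twice the signed area is |(10·(-2) − 9·(-1)) + (9·7 − 6·(-2)) + (6·(-1) − 10·7)| = 12, so the area is 6.
The number of boundary lattice points is Σ gcd(|Δx|,|Δy|) = gcd(1,1) + gcd(3,9) + gcd(4,8) = 1+3+4 = 8.
By Pick's theorem A = I + B/2 − 1, so I = 6 − 8/2 + 1 = 3.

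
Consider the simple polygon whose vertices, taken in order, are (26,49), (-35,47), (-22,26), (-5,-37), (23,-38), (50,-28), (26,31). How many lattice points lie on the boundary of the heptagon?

24

Summing gcd(|Δx|,|Δy|) over the edges gives the boundary count: gcd(61,2) + gcd(13,21) + gcd(17,63) + gcd(28,1) + gcd(27,10) + gcd(24,59) + gcd(0,18) = 1+1+1+1+1+1+18 = 24.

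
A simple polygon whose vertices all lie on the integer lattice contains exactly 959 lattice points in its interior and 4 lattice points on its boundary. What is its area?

960

By Pick's theorem, A = I + B/2 − 1 = 959 + 4/2 − 1 = 960.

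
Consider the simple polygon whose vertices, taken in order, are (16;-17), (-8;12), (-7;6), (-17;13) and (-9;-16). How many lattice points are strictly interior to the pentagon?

449

Using the shoelace formula, 2A = |[16·12 − (-8)·(-17)] + [(-8)·6 − (-7)·12] + [(-7)·13 − (-17)·6] + [(-17)·(-16) − (-9)·13] + [(-9)·(-17) − 16·(-16)]| = 901, so the area is 450.5.
Along each edge there are gcd(|Δx|,|Δy|)+1 lattice points, so counting each shared vertex once the boundary has gcd(24,29) + gcd(1,6) + gcd(10,7) + gcd(8,29) + gcd(25,1) = 1+1+1+1+1 = 5.
Pick's theorem gives I = A − B/2 + 1 = 450.5 − 5/2 + 1 = 449.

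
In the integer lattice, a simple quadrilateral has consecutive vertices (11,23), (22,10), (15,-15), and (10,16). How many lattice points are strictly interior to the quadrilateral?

215

The shoelace formula gives twice the area as |(11·10 − 22·23) + (22·(-15) − 15·10) + (15·16 − 10·(-15)) + (10·23 − 11·16)| = 432, so the area is 216.
Along each edge there are gcd(|Δx|,|Δy|)+1 lattice points, so counting each shared vertex once the boundary has gcd(11,13) + gcd(7,25) + gcd(5,31) + gcd(1,7) = 1+1+1+1 = 4.
By Pick's theorem A = I + B/2 − 1, so I = 216 − 4/2 + 1 = 215.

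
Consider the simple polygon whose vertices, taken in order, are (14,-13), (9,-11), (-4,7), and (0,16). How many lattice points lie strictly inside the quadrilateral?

152

The shoelace formula gives twice the area as |(14·(-11) − 9·(-13)) + (9·7 − (-4)·(-11)) + ((-4)·16 − 0·7) + (0·(-13) − 14·16)| = 306, so the area is 153.
Summing gcd(|Δx|,|Δy|) over the edges gives the boundary count: gcd(5,2) + gcd(13,18) + gcd(4,9) + gcd(14,29) = 1+1+1+1 = 4.
Pick's theorem gives I = A − B/2 + 1 = 153 − 4/2 + 1 = 152.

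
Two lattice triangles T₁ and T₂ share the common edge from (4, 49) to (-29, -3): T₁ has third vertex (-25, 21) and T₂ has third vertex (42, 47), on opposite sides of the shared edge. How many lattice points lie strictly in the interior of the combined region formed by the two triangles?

1310

The union is the simple quadrilateral with vertices (4, 49), (-25, 21), (-29, -3), (42, 47) in order.
The shoelace formula gives twice the area as |(4·21 − (-25)·49) + ((-25)·(-3) − (-29)·21) + ((-29)·47 − 42·(-3)) + (42·49 − 4·47)| = 2626, so the area is 1313.
Summing gcd(|Δx|,|Δy|) over the edges gives the boundary count: gcd(29,28) + gcd(4,24) + gcd(71,50) + gcd(38,2) = 1+4+1+2 = 8.
By Pick's theorem I = A − B/2 + 1 = 1313 − 8/2 + 1 = 1310.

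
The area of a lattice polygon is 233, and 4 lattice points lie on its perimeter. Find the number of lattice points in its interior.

From Pick's theorem, I = A − B/2 + 1 = 233 − 4/2 + 1 = 232.

232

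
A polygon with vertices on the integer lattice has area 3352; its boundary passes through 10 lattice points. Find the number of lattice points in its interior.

3348

From Pick's theorem, I = A − B/2 + 1 = 3352 − 10/2 + 1 = 3348.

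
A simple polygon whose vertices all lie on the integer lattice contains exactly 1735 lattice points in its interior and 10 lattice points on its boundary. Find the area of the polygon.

By Pick's theorem, A = I + B/2 − 1 = 1735 + 10/2 − 1 = 1739.

1739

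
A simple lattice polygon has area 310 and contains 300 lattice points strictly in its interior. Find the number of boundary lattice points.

22

Pick's theorem gives A = I + B/2 − 1, so B = 2(A − I + 1) = 2(310 − 300 + 1) = 22.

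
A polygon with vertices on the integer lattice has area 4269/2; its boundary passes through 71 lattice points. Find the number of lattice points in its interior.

From Pick's theorem, I = A − B/2 + 1 = 4269/2 − 71/2 + 1 = 2100.

2100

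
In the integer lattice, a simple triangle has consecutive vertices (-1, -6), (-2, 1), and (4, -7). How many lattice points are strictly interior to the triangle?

16

Using the shoelace formula, 2A = |[(-1)·1 − (-2)·(-6)] + [(-2)·(-7) − 4·1] + [4·(-6) − (-1)·(-7)]| = 34, so the area is 17.
The number of boundary lattice points is Σ gcd(|Δx|,|Δy|) = gcd(1,7) + gcd(6,8) + gcd(5,1) = 1+2+1 = 4.
By Pick's theorem A = I + B/2 − 1, so I = 17 − 4/2 + 1 = 16.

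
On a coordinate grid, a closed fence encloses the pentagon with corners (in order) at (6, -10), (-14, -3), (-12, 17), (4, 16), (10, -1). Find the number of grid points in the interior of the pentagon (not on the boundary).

473

The shoelace formula gives twice the area as |(6·(-3) − (-14)·(-10)) + ((-14)·17 − (-12)·(-3)) + ((-12)·16 − 4·17) + (4·(-1) − 10·16) + (10·(-10) − 6·(-1))| = 950, so the area is 475.
The number of boundary lattice points is Σ gcd(|Δx|,|Δy|) = gcd(20,7) + gcd(2,20) + gcd(16,1) + gcd(6,17) + gcd(4,9) = 1+2+1+1+1 = 6.
By Pick's theorem A = I + B/2 − 1, so I = 475 − 6/2 + 1 = 473.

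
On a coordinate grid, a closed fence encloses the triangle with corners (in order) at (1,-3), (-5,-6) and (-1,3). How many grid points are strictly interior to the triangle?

19

The shoelace formula gives twice the area as |[1·(-6) − (-5)·(-3)] + [(-5)·3 − (-1)·(-6)] + [(-1)·(-3) − 1·3]| = 42, so the area is 21.
Summing gcd(|Δx|,|Δy|) over the edges gives the boundary count: gcd(6,3) + gcd(4,9) + gcd(2,6) = 3+1+2 = 6.
By Pick's theorem A = I + B/2 − 1, so I = 21 − 6/2 + 1 = 19.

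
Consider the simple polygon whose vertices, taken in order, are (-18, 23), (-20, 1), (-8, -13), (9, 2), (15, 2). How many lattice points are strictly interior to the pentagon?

Using the shoelace formula, 2A = |[(-18)·1 − (-20)·23] + [(-20)·(-13) − (-8)·1] + [(-8)·2 − 9·(-13)] + [9·2 − 15·2] + [15·23 − (-18)·2]| = 1180, so the area is 590.
Along each edge there are gcd(|Δx|,|Δy|)+1 lattice points, so counting each shared vertex once the boundary has gcd(2,22) + gcd(12,14) + gcd(17,15) + gcd(6,0) + gcd(33,21) = 2+2+1+6+3 = 14.
By Pick's theorem A = I + B/2 − 1, so I = 590 − 14/2 + 1 = 584.

584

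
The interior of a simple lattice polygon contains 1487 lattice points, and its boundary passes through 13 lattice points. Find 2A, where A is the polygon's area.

2985

Pick's theorem states A = I + B/2 − 1, so A = 1487 + 13/2 − 1 = 2985/2.
Hence 2A = 2985.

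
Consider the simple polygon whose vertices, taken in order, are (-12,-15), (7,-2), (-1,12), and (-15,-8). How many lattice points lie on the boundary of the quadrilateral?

6

Summing gcd(|Δx|,|Δy|) over the edges gives the boundary count: gcd(19,13) + gcd(8,14) + gcd(14,20) + gcd(3,7) = 1+2+2+1 = 6.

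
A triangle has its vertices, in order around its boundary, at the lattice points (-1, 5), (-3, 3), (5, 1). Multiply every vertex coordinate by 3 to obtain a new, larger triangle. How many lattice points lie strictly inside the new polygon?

Using the shoelace formula, 2A = |((-1)·3 − (-3)·5) + ((-3)·1 − 5·3) + (5·5 − (-1)·1)| = 20, so the area is 10.
The number of boundary lattice points is Σ gcd(|Δx|,|Δy|) = gcd(2,2) + gcd(8,2) + gcd(6,4) = 2+2+2 = 6.
Scaling by 3 multiplies the area by 3² = 9 (so the new area is 90) and multiplies the boundary lattice-point count by 3, giving 18.
By Pick's theorem, the interior count of the dilated polygon is 90 − 18/2 + 1 = 82.

82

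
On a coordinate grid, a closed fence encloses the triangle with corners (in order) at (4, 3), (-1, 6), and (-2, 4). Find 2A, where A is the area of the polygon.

Using the shoelace formula, 2A = |[4·6 − (-1)·3] + [(-1)·4 − (-2)·6] + [(-2)·3 − 4·4]| = 13, so the area is 13/2.

13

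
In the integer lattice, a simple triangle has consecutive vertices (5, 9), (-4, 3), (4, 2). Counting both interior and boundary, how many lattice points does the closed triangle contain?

By the shoelace formula, twice the signed area is |[5·3 − (-4)·9] + [(-4)·2 − 4·3] + [4·9 − 5·2]| = 57, so the area is 28.5.
Summing gcd(|Δx|,|Δy|) over the edges gives the boundary count: gcd(9,6) + gcd(8,1) + gcd(1,7) = 3+1+1 = 5.
Pick's theorem gives I = A − B/2 + 1 = 28.5 − 5/2 + 1 = 27, so the closed region contains I + B = 27 + 5 = 32 lattice points.

32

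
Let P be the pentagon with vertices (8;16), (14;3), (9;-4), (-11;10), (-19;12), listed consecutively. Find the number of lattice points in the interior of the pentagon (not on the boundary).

287

The shoelace formula gives twice the area as |(8·3 − 14·16) + (14·(-4) − 9·3) + (9·10 − (-11)·(-4)) + ((-11)·12 − (-19)·10) + ((-19)·16 − 8·12)| = 579, so the area is 579/2.
Along each edge there are gcd(|Δx|,|Δy|)+1 lattice points, so counting each shared vertex once the boundary has gcd(6,13) + gcd(5,7) + gcd(20,14) + gcd(8,2) + gcd(27,4) = 1+1+2+2+1 = 7.
By Pick's theorem A = I + B/2 − 1, so I = 579/2 − 7/2 + 1 = 287.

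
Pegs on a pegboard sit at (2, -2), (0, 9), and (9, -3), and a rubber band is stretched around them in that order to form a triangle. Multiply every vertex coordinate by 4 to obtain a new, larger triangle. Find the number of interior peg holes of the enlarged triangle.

The shoelace formula gives twice the area as |(2·9 − 0·(-2)) + (0·(-3) − 9·9) + (9·(-2) − 2·(-3))| = 75, so the area is 37.5.
Summing gcd(|Δx|,|Δy|) over the edges gives the boundary count: gcd(2,11) + gcd(9,12) + gcd(7,1) = 1+3+1 = 5.
Scaling by 4 multiplies the area by 4² = 16 (so the new area is 600) and multiplies the boundary lattice-point count by 4, giving 20.
By Pick's theorem, the interior count of the dilated polygon is 600 − 20/2 + 1 = 591.

591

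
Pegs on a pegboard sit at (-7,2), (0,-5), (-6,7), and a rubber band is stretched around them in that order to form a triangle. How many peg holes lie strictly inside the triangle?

15

By the shoelace formula, twice the signed area is |((-7)·(-5) − 0·2) + (0·7 − (-6)·(-5)) + ((-6)·2 − (-7)·7)| = 42, so the area is 21.
Summing gcd(|Δx|,|Δy|) over the edges gives the boundary count: gcd(7,7) + gcd(6,12) + gcd(1,5) = 7+6+1 = 14.
Pick's theorem gives I = A − B/2 + 1 = 21 − 14/2 + 1 = 15.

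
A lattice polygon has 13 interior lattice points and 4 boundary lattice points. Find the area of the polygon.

14

Pick's theorem states A = I + B/2 − 1, so A = 13 + 4/2 − 1 = 14.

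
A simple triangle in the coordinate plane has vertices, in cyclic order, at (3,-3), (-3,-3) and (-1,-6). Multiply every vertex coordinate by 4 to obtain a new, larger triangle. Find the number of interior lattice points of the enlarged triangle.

129

Using the shoelace formula, 2A = |(3·(-3) − (-3)·(-3)) + ((-3)·(-6) − (-1)·(-3)) + ((-1)·(-3) − 3·(-6))| = 18, so the area is 9.
The number of boundary lattice points is Σ gcd(|Δx|,|Δy|) = gcd(6,0) + gcd(2,3) + gcd(4,3) = 6+1+1 = 8.
Scaling by 4 multiplies the area by 4² = 16 (so the new area is 144) and multiplies the boundary lattice-point count by 4, giving 32.
By Pick's theorem, the interior count of the dilated polygon is 144 − 32/2 + 1 = 129.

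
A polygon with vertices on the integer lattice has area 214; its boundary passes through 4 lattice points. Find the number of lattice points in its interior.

213

From Pick's theorem, I = A − B/2 + 1 = 214 − 4/2 + 1 = 213.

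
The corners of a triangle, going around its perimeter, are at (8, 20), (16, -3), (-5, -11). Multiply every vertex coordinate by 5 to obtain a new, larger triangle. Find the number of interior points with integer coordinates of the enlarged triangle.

6831

The shoelace formula gives twice the area as |[8·(-3) − 16·20] + [16·(-11) − (-5)·(-3)] + [(-5)·20 − 8·(-11)]| = 547, so the area is 547/2.
The number of boundary lattice points is Σ gcd(|Δx|,|Δy|) = gcd(8,23) + gcd(21,8) + gcd(13,31) = 1+1+1 = 3.
Scaling by 5 multiplies the area by 5² = 25 (so the new area is 13675/2) and multiplies the boundary lattice-point count by 5, giving 15.
By Pick's theorem, the interior count of the dilated polygon is 13675/2 − 15/2 + 1 = 6831.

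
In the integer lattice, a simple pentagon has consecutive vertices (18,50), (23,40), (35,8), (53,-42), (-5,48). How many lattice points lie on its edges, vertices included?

Summing gcd(|Δx|,|Δy|) over the edges gives the boundary count: gcd(5,10) + gcd(12,32) + gcd(18,50) + gcd(58,90) + gcd(23,2) = 5+4+2+2+1 = 14.

14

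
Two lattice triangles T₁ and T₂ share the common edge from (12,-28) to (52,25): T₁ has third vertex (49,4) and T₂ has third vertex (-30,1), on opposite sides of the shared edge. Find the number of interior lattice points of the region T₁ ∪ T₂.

2031

The union is the simple quadrilateral with vertices (12,-28), (49,4), (52,25), (-30,1) in order.
Using the shoelace formula, 2A = |(12·4 − 49·(-28)) + (49·25 − 52·4) + (52·1 − (-30)·25) + ((-30)·(-28) − 12·1)| = 4067, so the area is 4067/2.
The number of boundary lattice points is Σ gcd(|Δx|,|Δy|) = gcd(37,32) + gcd(3,21) + gcd(82,24) + gcd(42,29) = 1+3+2+1 = 7.
By Pick's theorem I = A − B/2 + 1 = 4067/2 − 7/2 + 1 = 2031.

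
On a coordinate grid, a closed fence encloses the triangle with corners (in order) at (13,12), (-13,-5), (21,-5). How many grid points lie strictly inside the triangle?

Using the shoelace formula, 2A = |(13·(-5) − (-13)·12) + ((-13)·(-5) − 21·(-5)) + (21·12 − 13·(-5))| = 578, so the area is 289.
The number of boundary lattice points is Σ gcd(|Δx|,|Δy|) = gcd(26,17) + gcd(34,0) + gcd(8,17) = 1+34+1 = 36.
By Pick's theorem A = I + B/2 − 1, so I = 289 − 36/2 + 1 = 272.

272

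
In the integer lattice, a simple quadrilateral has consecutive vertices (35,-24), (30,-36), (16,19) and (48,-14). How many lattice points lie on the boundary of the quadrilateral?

Along each edge there are gcd(|Δx|,|Δy|)+1 lattice points, so counting each shared vertex once the boundary has gcd(5,12) + gcd(14,55) + gcd(32,33) + gcd(13,10) = 1+1+1+1 = 4.

4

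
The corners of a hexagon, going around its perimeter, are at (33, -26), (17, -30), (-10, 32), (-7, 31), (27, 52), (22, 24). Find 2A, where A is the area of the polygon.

3451

Using the shoelace formula, 2A = |[33·(-30) − 17·(-26)] + [17·32 − (-10)·(-30)] + [(-10)·31 − (-7)·32] + [(-7)·52 − 27·31] + [27·24 − 22·52] + [22·(-26) − 33·24]| = 3451, so the area is 1725.5.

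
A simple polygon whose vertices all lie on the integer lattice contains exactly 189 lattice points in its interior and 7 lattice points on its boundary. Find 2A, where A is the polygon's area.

383

By Pick's theorem, A = I + B/2 − 1 = 189 + 7/2 − 1 = 383/2.
Hence 2A = 383.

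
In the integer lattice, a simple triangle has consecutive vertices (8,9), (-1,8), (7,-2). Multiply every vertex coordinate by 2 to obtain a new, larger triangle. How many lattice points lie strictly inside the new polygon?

193

The shoelace formula gives twice the area as |(8·8 − (-1)·9) + ((-1)·(-2) − 7·8) + (7·9 − 8·(-2))| = 98, so the area is 49.
The number of boundary lattice points is Σ gcd(|Δx|,|Δy|) = gcd(9,1) + gcd(8,10) + gcd(1,11) = 1+2+1 = 4.
Scaling by 2 multiplies the area by 2² = 4 (so the new area is 196) and multiplies the boundary lattice-point count by 2, giving 8.
By Pick's theorem, the interior count of the dilated polygon is 196 − 8/2 + 1 = 193.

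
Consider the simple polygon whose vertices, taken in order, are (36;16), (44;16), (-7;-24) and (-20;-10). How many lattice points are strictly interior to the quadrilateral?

By the shoelace formula, twice the signed area is |(36·16 − 44·16) + (44·(-24) − (-7)·16) + ((-7)·(-10) − (-20)·(-24)) + ((-20)·16 − 36·(-10))| = 1442, so the area is 721.
Summing gcd(|Δx|,|Δy|) over the edges gives the boundary count: gcd(8,0) + gcd(51,40) + gcd(13,14) + gcd(56,26) = 8+1+1+2 = 12.
By Pick's theorem A = I + B/2 − 1, so I = 721 − 12/2 + 1 = 716.

716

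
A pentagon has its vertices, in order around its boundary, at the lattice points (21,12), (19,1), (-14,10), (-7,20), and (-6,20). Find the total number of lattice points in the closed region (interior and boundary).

Using the shoelace formula, 2A = |(21·1 − 19·12) + (19·10 − (-14)·1) + ((-14)·20 − (-7)·10) + ((-7)·20 − (-6)·20) + ((-6)·12 − 21·20)| = 725, so the area is 362.5.
The number of boundary lattice points is Σ gcd(|Δx|,|Δy|) = gcd(2,11) + gcd(33,9) + gcd(7,10) + gcd(1,0) + gcd(27,8) = 1+3+1+1+1 = 7.
Pick's theorem gives I = A − B/2 + 1 = 362.5 − 7/2 + 1 = 360, so the closed region contains I + B = 360 + 7 = 367 lattice points.

367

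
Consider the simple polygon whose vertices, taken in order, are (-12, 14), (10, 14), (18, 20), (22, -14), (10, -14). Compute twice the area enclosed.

1248

By the shoelace formula, twice the signed area is |((-12)·14 − 10·14) + (10·20 − 18·14) + (18·(-14) − 22·20) + (22·(-14) − 10·(-14)) + (10·14 − (-12)·(-14))| = 1248, so the area is 624.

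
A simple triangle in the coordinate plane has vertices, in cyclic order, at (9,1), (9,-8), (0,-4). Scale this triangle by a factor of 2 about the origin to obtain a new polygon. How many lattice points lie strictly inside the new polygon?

152

The shoelace formula gives twice the area as |(9·(-8) − 9·1) + (9·(-4) − 0·(-8)) + (0·1 − 9·(-4))| = 81, so the area is 81/2.
Along each edge there are gcd(|Δx|,|Δy|)+1 lattice points, so counting each shared vertex once the boundary has gcd(0,9) + gcd(9,4) + gcd(9,5) = 9+1+1 = 11.
Scaling by 2 multiplies the area by 2² = 4 (so the new area is 162) and multiplies the boundary lattice-point count by 2, giving 22.
By Pick's theorem, the interior count of the dilated polygon is 162 − 22/2 + 1 = 152.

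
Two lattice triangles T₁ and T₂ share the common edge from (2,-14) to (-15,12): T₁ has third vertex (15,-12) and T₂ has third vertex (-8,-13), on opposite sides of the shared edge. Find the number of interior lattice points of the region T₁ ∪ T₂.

The union is the simple quadrilateral with vertices (2,-14), (15,-12), (-15,12), (-8,-13) in order.
The shoelace formula gives twice the area as |[2·(-12) − 15·(-14)] + [15·12 − (-15)·(-12)] + [(-15)·(-13) − (-8)·12] + [(-8)·(-14) − 2·(-13)]| = 615, so the area is 615/2.
Along each edge there are gcd(|Δx|,|Δy|)+1 lattice points, so counting each shared vertex once the boundary has gcd(13,2) + gcd(30,24) + gcd(7,25) + gcd(10,1) = 1+6+1+1 = 9.
By Pick's theorem I = A − B/2 + 1 = 615/2 − 9/2 + 1 = 304.

304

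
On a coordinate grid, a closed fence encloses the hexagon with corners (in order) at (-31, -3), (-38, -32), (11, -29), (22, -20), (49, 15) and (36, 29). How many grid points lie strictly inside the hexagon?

2864

Using the shoelace formula, 2A = |[(-31)·(-32) − (-38)·(-3)] + [(-38)·(-29) − 11·(-32)] + [11·(-20) − 22·(-29)] + [22·15 − 49·(-20)] + [49·29 − 36·15] + [36·(-3) − (-31)·29]| = 5732, so the area is 2866.
Along each edge there are gcd(|Δx|,|Δy|)+1 lattice points, so counting each shared vertex once the boundary has gcd(7,29) + gcd(49,3) + gcd(11,9) + gcd(27,35) + gcd(13,14) + gcd(67,32) = 1+1+1+1+1+1 = 6.
By Pick's theorem A = I + B/2 − 1, so I = 2866 − 6/2 + 1 = 2864.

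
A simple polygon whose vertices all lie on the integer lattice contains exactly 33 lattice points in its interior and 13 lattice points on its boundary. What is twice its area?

By Pick's theorem, A = I + B/2 − 1 = 33 + 13/2 − 1 = 77/2.
Hence 2A = 77.

77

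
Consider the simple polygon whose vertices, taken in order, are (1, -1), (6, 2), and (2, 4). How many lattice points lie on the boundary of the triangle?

The number of boundary lattice points is Σ gcd(|Δx|,|Δy|) = gcd(5,3) + gcd(4,2) + gcd(1,5) = 1+2+1 = 4.

4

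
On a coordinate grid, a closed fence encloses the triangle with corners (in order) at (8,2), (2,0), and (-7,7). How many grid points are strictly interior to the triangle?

27

By the shoelace formula, twice the signed area is |[8·0 − 2·2] + [2·7 − (-7)·0] + [(-7)·2 − 8·7]| = 60, so the area is 30.
Summing gcd(|Δx|,|Δy|) over the edges gives the boundary count: gcd(6,2) + gcd(9,7) + gcd(15,5) = 2+1+5 = 8.
Pick's theorem gives I = A − B/2 + 1 = 30 − 8/2 + 1 = 27.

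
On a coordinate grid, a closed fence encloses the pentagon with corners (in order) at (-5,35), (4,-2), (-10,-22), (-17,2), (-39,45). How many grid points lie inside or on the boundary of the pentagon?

1234

By the shoelace formula, twice the signed area is |((-5)·(-2) − 4·35) + (4·(-22) − (-10)·(-2)) + ((-10)·2 − (-17)·(-22)) + ((-17)·45 − (-39)·2) + ((-39)·35 − (-5)·45)| = 2459, so the area is 1229.5.
The number of boundary lattice points is Σ gcd(|Δx|,|Δy|) = gcd(9,37) + gcd(14,20) + gcd(7,24) + gcd(22,43) + gcd(34,10) = 1+2+1+1+2 = 7.
Pick's theorem gives I = A − B/2 + 1 = 1229.5 − 7/2 + 1 = 1227, so the closed region contains I + B = 1227 + 7 = 1234 lattice points.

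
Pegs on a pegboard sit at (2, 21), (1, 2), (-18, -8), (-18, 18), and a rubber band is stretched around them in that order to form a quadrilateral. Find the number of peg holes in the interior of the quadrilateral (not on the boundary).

422

By the shoelace formula, twice the signed area is |(2·2 − 1·21) + (1·(-8) − (-18)·2) + ((-18)·18 − (-18)·(-8)) + ((-18)·21 − 2·18)| = 871, so the area is 871/2.
Along each edge there are gcd(|Δx|,|Δy|)+1 lattice points, so counting each shared vertex once the boundary has gcd(1,19) + gcd(19,10) + gcd(0,26) + gcd(20,3) = 1+1+26+1 = 29.
By Pick's theorem A = I + B/2 − 1, so I = 871/2 − 29/2 + 1 = 422.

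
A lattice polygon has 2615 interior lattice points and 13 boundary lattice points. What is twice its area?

5241

By Pick's theorem, A = I + B/2 − 1 = 2615 + 13/2 − 1 = 5241/2.
Hence 2A = 5241.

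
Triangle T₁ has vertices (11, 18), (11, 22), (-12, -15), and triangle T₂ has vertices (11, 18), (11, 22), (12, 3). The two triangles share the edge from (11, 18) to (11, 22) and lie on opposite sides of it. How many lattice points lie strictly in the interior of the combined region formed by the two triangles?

47

The union is the simple quadrilateral with vertices (11, 18), (-12, -15), (11, 22), (12, 3) in order.
Using the shoelace formula, 2A = |[11·(-15) − (-12)·18] + [(-12)·22 − 11·(-15)] + [11·3 − 12·22] + [12·18 − 11·3]| = 96, so the area is 48.
Along each edge there are gcd(|Δx|,|Δy|)+1 lattice points, so counting each shared vertex once the boundary has gcd(23,33) + gcd(23,37) + gcd(1,19) + gcd(1,15) = 1+1+1+1 = 4.
By Pick's theorem I = A − B/2 + 1 = 48 − 4/2 + 1 = 47.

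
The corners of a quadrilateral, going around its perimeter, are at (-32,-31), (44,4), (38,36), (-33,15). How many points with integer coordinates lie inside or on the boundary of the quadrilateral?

Using the shoelace formula, 2A = |((-32)·4 − 44·(-31)) + (44·36 − 38·4) + (38·15 − (-33)·36) + ((-33)·(-31) − (-32)·15)| = 5929, so the area is 5929/2.
Summing gcd(|Δx|,|Δy|) over the edges gives the boundary count: gcd(76,35) + gcd(6,32) + gcd(71,21) + gcd(1,46) = 1+2+1+1 = 5.
Pick's theorem gives I = A − B/2 + 1 = 5929/2 − 5/2 + 1 = 2963, so the closed region contains I + B = 2963 + 5 = 2968 lattice points.

2968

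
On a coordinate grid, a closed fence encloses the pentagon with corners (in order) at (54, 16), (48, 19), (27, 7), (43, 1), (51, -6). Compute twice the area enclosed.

638

Using the shoelace formula, 2A = |[54·19 − 48·16] + [48·7 − 27·19] + [27·1 − 43·7] + [43·(-6) − 51·1] + [51·16 − 54·(-6)]| = 638, so the area is 319.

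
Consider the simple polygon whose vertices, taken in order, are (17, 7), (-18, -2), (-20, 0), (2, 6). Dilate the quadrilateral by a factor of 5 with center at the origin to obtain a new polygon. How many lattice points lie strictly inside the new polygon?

1936

The shoelace formula gives twice the area as |[17·(-2) − (-18)·7] + [(-18)·0 − (-20)·(-2)] + [(-20)·6 − 2·0] + [2·7 − 17·6]| = 156, so the area is 78.
The number of boundary lattice points is Σ gcd(|Δx|,|Δy|) = gcd(35,9) + gcd(2,2) + gcd(22,6) + gcd(15,1) = 1+2+2+1 = 6.
Scaling by 5 multiplies the area by 5² = 25 (so the new area is 1950) and multiplies the boundary lattice-point count by 5, giving 30.
By Pick's theorem, the interior count of the dilated polygon is 1950 − 30/2 + 1 = 1936.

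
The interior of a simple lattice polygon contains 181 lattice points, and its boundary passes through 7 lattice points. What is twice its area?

Pick's theorem states A = I + B/2 − 1, so A = 181 + 7/2 − 1 = 367/2.
Hence 2A = 367.

367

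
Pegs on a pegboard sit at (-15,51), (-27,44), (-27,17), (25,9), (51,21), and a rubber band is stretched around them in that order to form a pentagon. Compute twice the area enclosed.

3760

The shoelace formula gives twice the area as |((-15)·44 − (-27)·51) + ((-27)·17 − (-27)·44) + ((-27)·9 − 25·17) + (25·21 − 51·9) + (51·51 − (-15)·21)| = 3760, so the area is 1880.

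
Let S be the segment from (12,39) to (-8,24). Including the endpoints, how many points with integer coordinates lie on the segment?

6

The number of lattice points on a segment between lattice points is gcd(|Δx|,|Δy|) + 1 = gcd(20,15) + 1 = 5 + 1 = 6.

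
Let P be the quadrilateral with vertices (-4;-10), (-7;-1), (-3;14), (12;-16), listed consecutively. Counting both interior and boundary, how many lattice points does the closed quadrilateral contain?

247

By the shoelace formula, twice the signed area is |[(-4)·(-1) − (-7)·(-10)] + [(-7)·14 − (-3)·(-1)] + [(-3)·(-16) − 12·14] + [12·(-10) − (-4)·(-16)]| = 471, so the area is 235.5.
The number of boundary lattice points is Σ gcd(|Δx|,|Δy|) = gcd(3,9) + gcd(4,15) + gcd(15,30) + gcd(16,6) = 3+1+15+2 = 21.
Pick's theorem gives I = A − B/2 + 1 = 235.5 − 21/2 + 1 = 226, so the closed region contains I + B = 226 + 21 = 247 lattice points.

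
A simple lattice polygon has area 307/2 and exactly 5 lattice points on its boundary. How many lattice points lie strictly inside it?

152

Pick's theorem A = I + B/2 − 1 rearranges to I = A − B/2 + 1 = 307/2 − 5/2 + 1 = 152.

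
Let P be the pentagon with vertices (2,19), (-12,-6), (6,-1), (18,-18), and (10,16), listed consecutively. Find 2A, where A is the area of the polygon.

800

By the shoelace formula, twice the signed area is |[2·(-6) − (-12)·19] + [(-12)·(-1) − 6·(-6)] + [6·(-18) − 18·(-1)] + [18·16 − 10·(-18)] + [10·19 − 2·16]| = 800, so the area is 400.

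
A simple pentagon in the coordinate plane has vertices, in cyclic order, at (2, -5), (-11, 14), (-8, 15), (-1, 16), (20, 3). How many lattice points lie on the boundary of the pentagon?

6

Along each edge there are gcd(|Δx|,|Δy|)+1 lattice points, so counting each shared vertex once the boundary has gcd(13,19) + gcd(3,1) + gcd(7,1) + gcd(21,13) + gcd(18,8) = 1+1+1+1+2 = 6.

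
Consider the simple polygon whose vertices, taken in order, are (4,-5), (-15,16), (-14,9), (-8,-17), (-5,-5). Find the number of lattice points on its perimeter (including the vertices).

16

Summing gcd(|Δx|,|Δy|) over the edges gives the boundary count: gcd(19,21) + gcd(1,7) + gcd(6,26) + gcd(3,12) + gcd(9,0) = 1+1+2+3+9 = 16.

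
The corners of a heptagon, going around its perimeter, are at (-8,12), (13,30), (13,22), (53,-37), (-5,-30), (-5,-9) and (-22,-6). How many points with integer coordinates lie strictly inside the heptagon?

2236

By the shoelace formula, twice the signed area is |((-8)·30 − 13·12) + (13·22 − 13·30) + (13·(-37) − 53·22) + (53·(-30) − (-5)·(-37)) + ((-5)·(-9) − (-5)·(-30)) + ((-5)·(-6) − (-22)·(-9)) + ((-22)·12 − (-8)·(-6))| = 4507, so the area is 2253.5.
Along each edge there are gcd(|Δx|,|Δy|)+1 lattice points, so counting each shared vertex once the boundary has gcd(21,18) + gcd(0,8) + gcd(40,59) + gcd(58,7) + gcd(0,21) + gcd(17,3) + gcd(14,18) = 3+8+1+1+21+1+2 = 37.
By Pick's theorem A = I + B/2 − 1, so I = 2253.5 − 37/2 + 1 = 2236.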